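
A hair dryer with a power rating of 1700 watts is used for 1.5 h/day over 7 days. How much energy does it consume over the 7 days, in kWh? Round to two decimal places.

17.85 kWh

Runtime = 1.5 h/day × 7 days = 10.5 h
Energy = 1.7 kW × 10.5 h = 17.85 kWh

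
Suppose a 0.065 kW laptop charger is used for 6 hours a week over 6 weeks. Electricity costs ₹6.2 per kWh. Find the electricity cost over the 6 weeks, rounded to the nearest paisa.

₹14.51

Runtime = 6 h/week × 6 weeks = 36 h
Energy = 0.065 kW × 36 h = 2.34 kWh
Cost = 2.34 kWh × ₹6.2/kWh = ₹14.51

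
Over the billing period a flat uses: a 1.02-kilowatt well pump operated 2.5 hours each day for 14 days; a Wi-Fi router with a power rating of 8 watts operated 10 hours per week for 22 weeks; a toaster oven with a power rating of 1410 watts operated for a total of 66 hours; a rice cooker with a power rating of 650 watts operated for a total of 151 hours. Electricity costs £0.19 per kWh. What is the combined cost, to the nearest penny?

£43.45

well pump: Runtime = 2.5 h/day × 14 days = 35 h
well pump: 1.02 kW × 35 h = 35.7 kWh
Wi-Fi router: Runtime = 10 h/week × 22 weeks = 220 h
Wi-Fi router: 0.008 kW × 220 h = 1.76 kWh
toaster oven: 1.41 kW × 66 h = 93.06 kWh
rice cooker: 0.65 kW × 151 h = 98.15 kWh
Total energy = 228.67 kWh
Cost = 228.67 × £0.19 = £43.45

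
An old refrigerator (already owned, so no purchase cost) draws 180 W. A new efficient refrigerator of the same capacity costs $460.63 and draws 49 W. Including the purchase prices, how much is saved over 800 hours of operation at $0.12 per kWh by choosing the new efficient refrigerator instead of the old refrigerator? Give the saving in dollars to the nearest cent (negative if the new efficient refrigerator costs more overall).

old refrigerator: $0.00 + (180/1000) kW × 800 h × $0.12 = $0.00 + $17.28 = $17.28
new efficient refrigerator: $460.63 + (49/1000) kW × 800 h × $0.12 = $460.63 + $4.704 = $465.334
Saving = $17.28 − $465.334 = −$448.054 → -$448.05

-$448.05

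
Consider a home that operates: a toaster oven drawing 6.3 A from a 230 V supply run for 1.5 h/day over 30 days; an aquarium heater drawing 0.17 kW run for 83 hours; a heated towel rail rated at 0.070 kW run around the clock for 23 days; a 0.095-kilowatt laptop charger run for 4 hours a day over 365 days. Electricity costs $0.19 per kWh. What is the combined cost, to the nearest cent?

$48.76

toaster oven: Power = 6.3 A × 230 V = 1449 W = 1.449 kW
toaster oven: Runtime = 1.5 h/day × 30 days = 45 h
toaster oven: 1.449 kW × 45 h = 65.205 kWh
aquarium heater: 0.17 kW × 83 h = 14.11 kWh
heated towel rail: Runtime = 24 h × 23 = 552 h
heated towel rail: 0.07 kW × 552 h = 38.64 kWh
laptop charger: Runtime = 4 h/day × 365 days = 1460 h
laptop charger: 0.095 kW × 1460 h = 138.7 kWh
Total energy = 256.655 kWh
Cost = 256.655 × $0.19 = $48.76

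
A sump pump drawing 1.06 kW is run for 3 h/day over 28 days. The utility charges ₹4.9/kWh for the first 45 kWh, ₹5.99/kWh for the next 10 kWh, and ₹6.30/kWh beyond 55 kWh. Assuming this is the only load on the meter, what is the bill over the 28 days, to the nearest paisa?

Runtime = 3 h/day × 28 days = 84 h
Energy = 1.06 kW × 84 h = 89.04 kWh
Tier 1 (0–45 kWh): 45 × ₹4.9 = ₹220.5
Tier 2 (45–55 kWh): 10 × ₹5.99 = ₹59.9
Above 55 kWh: 34.04 × ₹6.30 = ₹214.452
Bill = ₹494.85

₹494.85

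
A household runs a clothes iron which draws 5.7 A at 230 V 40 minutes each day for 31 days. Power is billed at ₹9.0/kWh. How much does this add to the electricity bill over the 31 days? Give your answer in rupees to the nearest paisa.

₹243.85

Power = 5.7 A × 230 V = 1311 W = 1.311 kW
Runtime = 40 min × 31 = 1240 min = 20.666666… h
Energy = 1.311 kW × 20.666666… h = 27.094 kWh
Cost = 27.094 kWh × ₹9.0/kWh = ₹243.85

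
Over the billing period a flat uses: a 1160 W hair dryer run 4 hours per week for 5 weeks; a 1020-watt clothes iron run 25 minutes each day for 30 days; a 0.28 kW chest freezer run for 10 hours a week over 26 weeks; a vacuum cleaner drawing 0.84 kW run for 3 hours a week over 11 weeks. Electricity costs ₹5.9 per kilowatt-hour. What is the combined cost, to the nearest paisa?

hair dryer: Runtime = 4 h/week × 5 weeks = 20 h
hair dryer: 1.16 kW × 20 h = 23.2 kWh
clothes iron: Runtime = 25 min × 30 = 750 min = 12.5 h
clothes iron: 1.02 kW × 12.5 h = 12.75 kWh
chest freezer: Runtime = 10 h/week × 26 weeks = 260 h
chest freezer: 0.28 kW × 260 h = 72.8 kWh
vacuum cleaner: Runtime = 3 h/week × 11 weeks = 33 h
vacuum cleaner: 0.84 kW × 33 h = 27.72 kWh
Total energy = 136.47 kWh
Cost = 136.47 × ₹5.9 = ₹805.17

₹805.17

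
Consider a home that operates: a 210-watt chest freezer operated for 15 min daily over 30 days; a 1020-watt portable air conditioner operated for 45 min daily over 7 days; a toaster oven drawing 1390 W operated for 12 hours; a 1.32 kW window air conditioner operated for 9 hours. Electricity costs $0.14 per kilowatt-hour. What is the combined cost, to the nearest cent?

chest freezer: Runtime = 15 min × 30 = 450 min = 7.5 h
chest freezer: 0.21 kW × 7.5 h = 1.575 kWh
portable air conditioner: Runtime = 45 min × 7 = 315 min = 5.25 h
portable air conditioner: 1.02 kW × 5.25 h = 5.355 kWh
toaster oven: 1.39 kW × 12 h = 16.68 kWh
window air conditioner: 1.32 kW × 9 h = 11.88 kWh
Total energy = 35.49 kWh
Cost = 35.49 × $0.14 = $4.97

$4.97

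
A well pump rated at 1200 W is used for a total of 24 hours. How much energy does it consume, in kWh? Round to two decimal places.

Energy = 1.2 kW × 24 h = 28.8 kWh

28.80 kWh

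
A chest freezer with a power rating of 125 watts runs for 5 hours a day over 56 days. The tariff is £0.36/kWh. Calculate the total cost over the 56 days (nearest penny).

£12.60

Runtime = 5 h/day × 56 days = 280 h
Energy = 0.125 kW × 280 h = 35 kWh
Cost = 35 kWh × £0.36/kWh = £12.60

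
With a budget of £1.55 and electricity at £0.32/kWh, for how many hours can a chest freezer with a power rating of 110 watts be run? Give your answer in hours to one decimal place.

Energy available = £1.55 ÷ £0.32/kWh = 4.8438 kWh
Hours = 4.8438 kWh ÷ 0.11 kW = 44.0 h

44.0 h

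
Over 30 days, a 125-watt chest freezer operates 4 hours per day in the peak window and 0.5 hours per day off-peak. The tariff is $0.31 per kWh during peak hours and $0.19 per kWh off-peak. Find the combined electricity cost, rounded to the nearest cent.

Peak energy = 0.125 kW × 4 h × 30 = 15 kWh
Off-peak energy = 0.125 kW × 0.5 h × 30 = 1.875 kWh
Cost = 15 × $0.31 + 1.875 × $0.19 = $4.65 + $0.35625 = $5.01

$5.01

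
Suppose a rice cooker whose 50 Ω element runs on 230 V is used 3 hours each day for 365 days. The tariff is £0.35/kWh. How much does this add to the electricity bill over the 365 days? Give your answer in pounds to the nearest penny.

Power = V²/R = 230²/50 = 1058 W = 1.058 kW
Runtime = 3 h/day × 365 days = 1095 h
Energy = 1.058 kW × 1095 h = 1158.51 kWh
Cost = 1158.51 kWh × £0.35/kWh = £405.48

£405.48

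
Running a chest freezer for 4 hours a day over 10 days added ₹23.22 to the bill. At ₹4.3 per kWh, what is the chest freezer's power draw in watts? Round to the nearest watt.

Energy = ₹23.22 ÷ ₹4.3/kWh = 5.4 kWh
Runtime = 4 h/day × 10 days = 40 h
Power = 5.4 kWh ÷ 40 h = 0.135 kW = 135 W

135 W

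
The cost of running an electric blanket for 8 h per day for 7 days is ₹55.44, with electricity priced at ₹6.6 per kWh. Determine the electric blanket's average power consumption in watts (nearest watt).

150 W

Energy = ₹55.44 ÷ ₹6.6/kWh = 8.4 kWh
Runtime = 8 h/day × 7 days = 56 h
Power = 8.4 kWh ÷ 56 h = 0.15 kW = 150 W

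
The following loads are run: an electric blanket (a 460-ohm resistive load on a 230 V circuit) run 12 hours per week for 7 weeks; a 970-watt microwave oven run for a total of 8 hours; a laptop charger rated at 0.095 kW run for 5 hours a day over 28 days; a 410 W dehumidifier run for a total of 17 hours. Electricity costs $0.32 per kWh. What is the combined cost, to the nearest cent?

$12.06

electric blanket: Power = V²/R = 230²/460 = 115 W = 0.115 kW
electric blanket: Runtime = 12 h/week × 7 weeks = 84 h
electric blanket: 0.115 kW × 84 h = 9.66 kWh
microwave oven: 0.97 kW × 8 h = 7.76 kWh
laptop charger: Runtime = 5 h/day × 28 days = 140 h
laptop charger: 0.095 kW × 140 h = 13.3 kWh
dehumidifier: 0.41 kW × 17 h = 6.97 kWh
Total energy = 37.69 kWh
Cost = 37.69 × $0.32 = $12.06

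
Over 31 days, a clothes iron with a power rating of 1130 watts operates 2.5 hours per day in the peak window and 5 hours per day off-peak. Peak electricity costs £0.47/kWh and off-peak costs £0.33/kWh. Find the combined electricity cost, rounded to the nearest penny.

£98.96

Peak energy = 1.13 kW × 2.5 h × 31 = 87.575 kWh
Off-peak energy = 1.13 kW × 5 h × 31 = 175.15 kWh
Cost = 87.575 × £0.47 + 175.15 × £0.33 = £41.16025 + £57.7995 = £98.96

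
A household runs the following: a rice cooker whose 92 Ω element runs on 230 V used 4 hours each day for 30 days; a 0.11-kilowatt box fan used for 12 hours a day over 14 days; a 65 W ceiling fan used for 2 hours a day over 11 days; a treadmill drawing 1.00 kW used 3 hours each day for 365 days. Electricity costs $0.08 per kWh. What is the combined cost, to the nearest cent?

rice cooker: Power = V²/R = 230²/92 = 575 W = 0.575 kW
rice cooker: Runtime = 4 h/day × 30 days = 120 h
rice cooker: 0.575 kW × 120 h = 69 kWh
box fan: Runtime = 12 h/day × 14 days = 168 h
box fan: 0.11 kW × 168 h = 18.48 kWh
ceiling fan: Runtime = 2 h/day × 11 days = 22 h
ceiling fan: 0.065 kW × 22 h = 1.43 kWh
treadmill: Runtime = 3 h/day × 365 days = 1095 h
treadmill: 1 kW × 1095 h = 1095 kWh
Total energy = 1183.91 kWh
Cost = 1183.91 × $0.08 = $94.71

$94.71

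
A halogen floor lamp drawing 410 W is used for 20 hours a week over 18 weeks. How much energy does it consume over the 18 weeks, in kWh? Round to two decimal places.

147.60 kWh

Runtime = 20 h/week × 18 weeks = 360 h
Energy = 0.41 kW × 360 h = 147.6 kWh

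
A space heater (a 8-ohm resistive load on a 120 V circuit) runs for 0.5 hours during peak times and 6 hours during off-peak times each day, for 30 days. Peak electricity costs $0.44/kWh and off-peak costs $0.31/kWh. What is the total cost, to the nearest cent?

$112.32

Power = V²/R = 120²/8 = 1800 W = 1.8 kW
Peak energy = 1.8 kW × 0.5 h × 30 = 27 kWh
Off-peak energy = 1.8 kW × 6 h × 30 = 324 kWh
Cost = 27 × $0.44 + 324 × $0.31 = $11.88 + $100.44 = $112.32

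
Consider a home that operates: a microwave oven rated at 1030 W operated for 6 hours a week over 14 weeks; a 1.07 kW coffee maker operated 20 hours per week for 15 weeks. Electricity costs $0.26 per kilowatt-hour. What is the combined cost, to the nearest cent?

microwave oven: Runtime = 6 h/week × 14 weeks = 84 h
microwave oven: 1.03 kW × 84 h = 86.52 kWh
coffee maker: Runtime = 20 h/week × 15 weeks = 300 h
coffee maker: 1.07 kW × 300 h = 321 kWh
Total energy = 407.52 kWh
Cost = 407.52 × $0.26 = $105.96

$105.96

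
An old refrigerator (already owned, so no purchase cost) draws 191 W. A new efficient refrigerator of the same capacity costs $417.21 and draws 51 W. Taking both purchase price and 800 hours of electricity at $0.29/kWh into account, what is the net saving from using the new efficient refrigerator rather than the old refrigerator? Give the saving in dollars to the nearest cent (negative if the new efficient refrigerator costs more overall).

old refrigerator: $0.00 + (191/1000) kW × 800 h × $0.29 = $0.00 + $44.312 = $44.312
new efficient refrigerator: $417.21 + (51/1000) kW × 800 h × $0.29 = $417.21 + $11.832 = $429.042
Saving = $44.312 − $429.042 = −$384.73

-$384.73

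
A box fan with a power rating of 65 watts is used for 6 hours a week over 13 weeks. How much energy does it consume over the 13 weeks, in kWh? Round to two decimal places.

Runtime = 6 h/week × 13 weeks = 78 h
Energy = 0.065 kW × 78 h = 5.07 kWh

5.07 kWh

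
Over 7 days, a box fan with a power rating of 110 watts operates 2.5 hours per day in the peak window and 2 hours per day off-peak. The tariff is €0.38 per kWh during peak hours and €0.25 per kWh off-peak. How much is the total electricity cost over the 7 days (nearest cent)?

Peak energy = 0.11 kW × 2.5 h × 7 = 1.925 kWh
Off-peak energy = 0.11 kW × 2 h × 7 = 1.54 kWh
Cost = 1.925 × €0.38 + 1.54 × €0.25 = €0.7315 + €0.385 = €1.12

€1.12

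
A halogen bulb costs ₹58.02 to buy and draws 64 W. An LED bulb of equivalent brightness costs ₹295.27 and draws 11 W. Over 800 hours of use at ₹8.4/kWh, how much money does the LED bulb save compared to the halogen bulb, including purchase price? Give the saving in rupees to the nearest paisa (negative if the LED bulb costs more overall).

₹118.91

halogen bulb: ₹58.02 + (64/1000) kW × 800 h × ₹8.4 = ₹58.02 + ₹430.08 = ₹488.1
LED bulb: ₹295.27 + (11/1000) kW × 800 h × ₹8.4 = ₹295.27 + ₹73.92 = ₹369.19
Saving = ₹488.1 − ₹369.19 = ₹118.91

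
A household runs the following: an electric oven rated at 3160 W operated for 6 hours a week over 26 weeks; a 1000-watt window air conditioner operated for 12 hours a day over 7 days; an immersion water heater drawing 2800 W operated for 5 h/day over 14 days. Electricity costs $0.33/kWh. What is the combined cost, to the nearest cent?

electric oven: Runtime = 6 h/week × 26 weeks = 156 h
electric oven: 3.16 kW × 156 h = 492.96 kWh
window air conditioner: Runtime = 12 h/day × 7 days = 84 h
window air conditioner: 1 kW × 84 h = 84 kWh
immersion water heater: Runtime = 5 h/day × 14 days = 70 h
immersion water heater: 2.8 kW × 70 h = 196 kWh
Total energy = 772.96 kWh
Cost = 772.96 × $0.33 = $255.08

$255.08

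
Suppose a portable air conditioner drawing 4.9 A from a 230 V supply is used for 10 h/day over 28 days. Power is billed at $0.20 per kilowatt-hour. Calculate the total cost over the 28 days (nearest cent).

Power = 4.9 A × 230 V = 1127 W = 1.127 kW
Runtime = 10 h/day × 28 days = 280 h
Energy = 1.127 kW × 280 h = 315.56 kWh
Cost = 315.56 kWh × $0.20/kWh = $63.11

$63.11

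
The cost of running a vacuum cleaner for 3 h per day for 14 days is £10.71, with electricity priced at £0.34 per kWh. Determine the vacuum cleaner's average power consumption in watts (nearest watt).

750 W

Energy = £10.71 ÷ £0.34/kWh = 31.5 kWh
Runtime = 3 h/day × 14 days = 42 h
Power = 31.5 kWh ÷ 42 h = 0.75 kW = 750 W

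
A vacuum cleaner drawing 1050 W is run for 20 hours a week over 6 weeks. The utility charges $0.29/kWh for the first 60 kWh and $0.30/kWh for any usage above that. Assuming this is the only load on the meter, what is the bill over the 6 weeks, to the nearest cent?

$37.20

Runtime = 20 h/week × 6 weeks = 120 h
Energy = 1.05 kW × 120 h = 126 kWh
Tier 1 (0–60 kWh): 60 × $0.29 = $17.4
Above 60 kWh: 66 × $0.30 = $19.8
Bill = $37.20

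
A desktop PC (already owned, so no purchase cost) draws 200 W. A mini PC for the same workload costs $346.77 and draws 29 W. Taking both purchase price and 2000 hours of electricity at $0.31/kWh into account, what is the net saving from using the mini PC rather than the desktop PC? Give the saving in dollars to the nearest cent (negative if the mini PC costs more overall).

desktop PC: $0.00 + (200/1000) kW × 2000 h × $0.31 = $0.00 + $124 = $124
mini PC: $346.77 + (29/1000) kW × 2000 h × $0.31 = $346.77 + $17.98 = $364.75
Saving = $124 − $364.75 = −$240.75

-$240.75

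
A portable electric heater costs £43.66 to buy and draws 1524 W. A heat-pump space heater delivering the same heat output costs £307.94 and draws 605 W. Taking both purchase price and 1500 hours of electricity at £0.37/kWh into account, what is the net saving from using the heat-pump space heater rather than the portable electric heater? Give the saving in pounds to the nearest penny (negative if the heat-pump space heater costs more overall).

portable electric heater: £43.66 + (1524/1000) kW × 1500 h × £0.37 = £43.66 + £845.82 = £889.48
heat-pump space heater: £307.94 + (605/1000) kW × 1500 h × £0.37 = £307.94 + £335.775 = £643.715
Saving = £889.48 − £643.715 = £245.765 → £245.77

£245.77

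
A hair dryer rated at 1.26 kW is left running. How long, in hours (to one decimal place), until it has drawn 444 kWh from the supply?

352.4 h

Hours = 444 kWh ÷ 1.26 kW = 352.4 h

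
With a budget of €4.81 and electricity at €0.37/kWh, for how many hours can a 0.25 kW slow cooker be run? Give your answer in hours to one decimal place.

Energy available = €4.81 ÷ €0.37/kWh = 13 kWh
Hours = 13 kWh ÷ 0.25 kW = 52.0 h

52.0 h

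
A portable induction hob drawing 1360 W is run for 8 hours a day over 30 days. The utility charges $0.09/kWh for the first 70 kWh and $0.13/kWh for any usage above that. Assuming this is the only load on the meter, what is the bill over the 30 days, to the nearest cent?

$39.63

Runtime = 8 h/day × 30 days = 240 h
Energy = 1.36 kW × 240 h = 326.4 kWh
Tier 1 (0–70 kWh): 70 × $0.09 = $6.3
Above 70 kWh: 256.4 × $0.13 = $33.332
Bill = $39.63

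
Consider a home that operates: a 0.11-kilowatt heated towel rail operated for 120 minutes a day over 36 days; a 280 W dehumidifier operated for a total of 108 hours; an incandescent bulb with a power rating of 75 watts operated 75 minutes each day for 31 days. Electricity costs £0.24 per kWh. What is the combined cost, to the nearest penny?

£9.86

heated towel rail: Runtime = 120 min × 36 = 4320 min = 72 h
heated towel rail: 0.11 kW × 72 h = 7.92 kWh
dehumidifier: 0.28 kW × 108 h = 30.24 kWh
incandescent bulb: Runtime = 75 min × 31 = 2325 min = 38.75 h
incandescent bulb: 0.075 kW × 38.75 h = 2.90625 kWh
Total energy = 41.06625 kWh
Cost = 41.06625 × £0.24 = £9.86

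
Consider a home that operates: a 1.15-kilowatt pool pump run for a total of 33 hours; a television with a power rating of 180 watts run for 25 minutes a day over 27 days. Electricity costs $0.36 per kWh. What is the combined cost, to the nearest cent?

$14.39

pool pump: 1.15 kW × 33 h = 37.95 kWh
television: Runtime = 25 min × 27 = 675 min = 11.25 h
television: 0.18 kW × 11.25 h = 2.025 kWh
Total energy = 39.975 kWh
Cost = 39.975 × $0.36 = $14.39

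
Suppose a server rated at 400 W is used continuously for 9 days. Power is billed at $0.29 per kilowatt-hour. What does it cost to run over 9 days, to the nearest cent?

Runtime = 24 h × 9 = 216 h
Energy = 0.4 kW × 216 h = 86.4 kWh
Cost = 86.4 kWh × $0.29/kWh = $25.06

$25.06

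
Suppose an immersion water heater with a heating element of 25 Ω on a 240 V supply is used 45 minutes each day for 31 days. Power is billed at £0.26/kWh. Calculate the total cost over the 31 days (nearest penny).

£13.93

Power = V²/R = 240²/25 = 2304 W = 2.304 kW
Runtime = 45 min × 31 = 1395 min = 23.25 h
Energy = 2.304 kW × 23.25 h = 53.568 kWh
Cost = 53.568 kWh × £0.26/kWh = £13.93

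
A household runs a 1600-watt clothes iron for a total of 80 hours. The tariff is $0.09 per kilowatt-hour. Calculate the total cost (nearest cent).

$11.52

Energy = 1.6 kW × 80 h = 128 kWh
Cost = 128 kWh × $0.09/kWh = $11.52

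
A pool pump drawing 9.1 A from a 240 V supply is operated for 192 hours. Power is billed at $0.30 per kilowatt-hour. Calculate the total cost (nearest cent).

Power = 9.1 A × 240 V = 2184 W = 2.184 kW
Energy = 2.184 kW × 192 h = 419.328 kWh
Cost = 419.328 kWh × $0.30/kWh = $125.80

$125.80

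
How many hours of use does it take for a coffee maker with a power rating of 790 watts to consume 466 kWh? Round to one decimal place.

589.9 h

Hours = 466 kWh ÷ 0.79 kW = 589.9 h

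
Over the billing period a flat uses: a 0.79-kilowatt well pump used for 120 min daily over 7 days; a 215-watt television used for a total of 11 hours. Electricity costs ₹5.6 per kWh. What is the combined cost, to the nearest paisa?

well pump: Runtime = 120 min × 7 = 840 min = 14 h
well pump: 0.79 kW × 14 h = 11.06 kWh
television: 0.215 kW × 11 h = 2.365 kWh
Total energy = 13.425 kWh
Cost = 13.425 × ₹5.6 = ₹75.18

₹75.18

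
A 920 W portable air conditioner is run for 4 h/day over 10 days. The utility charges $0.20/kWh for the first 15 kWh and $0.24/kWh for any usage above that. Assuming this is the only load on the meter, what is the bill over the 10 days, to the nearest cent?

$8.23

Runtime = 4 h/day × 10 days = 40 h
Energy = 0.92 kW × 40 h = 36.8 kWh
Tier 1 (0–15 kWh): 15 × $0.20 = $3
Above 15 kWh: 21.8 × $0.24 = $5.232
Bill = $8.23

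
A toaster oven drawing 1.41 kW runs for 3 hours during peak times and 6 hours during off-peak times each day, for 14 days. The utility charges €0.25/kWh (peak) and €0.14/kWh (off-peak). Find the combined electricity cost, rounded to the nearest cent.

Peak energy = 1.41 kW × 3 h × 14 = 59.22 kWh
Off-peak energy = 1.41 kW × 6 h × 14 = 118.44 kWh
Cost = 59.22 × €0.25 + 118.44 × €0.14 = €14.805 + €16.5816 = €31.39

€31.39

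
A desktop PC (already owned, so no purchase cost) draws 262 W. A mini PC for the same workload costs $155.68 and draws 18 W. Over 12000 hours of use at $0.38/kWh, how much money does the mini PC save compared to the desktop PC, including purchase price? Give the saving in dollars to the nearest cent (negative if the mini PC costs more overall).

$956.96

desktop PC: $0.00 + (262/1000) kW × 12000 h × $0.38 = $0.00 + $1194.72 = $1194.72
mini PC: $155.68 + (18/1000) kW × 12000 h × $0.38 = $155.68 + $82.08 = $237.76
Saving = $1194.72 − $237.76 = $956.96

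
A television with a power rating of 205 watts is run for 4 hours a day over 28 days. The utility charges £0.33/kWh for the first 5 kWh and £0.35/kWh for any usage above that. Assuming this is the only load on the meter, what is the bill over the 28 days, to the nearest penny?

Runtime = 4 h/day × 28 days = 112 h
Energy = 0.205 kW × 112 h = 22.96 kWh
Tier 1 (0–5 kWh): 5 × £0.33 = £1.65
Above 5 kWh: 17.96 × £0.35 = £6.286
Bill = £7.94

£7.94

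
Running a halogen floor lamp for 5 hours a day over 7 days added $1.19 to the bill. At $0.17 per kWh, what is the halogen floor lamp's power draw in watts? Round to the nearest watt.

Energy = $1.19 ÷ $0.17/kWh = 7 kWh
Runtime = 5 h/day × 7 days = 35 h
Power = 7 kWh ÷ 35 h = 0.2 kW = 200 W

200 W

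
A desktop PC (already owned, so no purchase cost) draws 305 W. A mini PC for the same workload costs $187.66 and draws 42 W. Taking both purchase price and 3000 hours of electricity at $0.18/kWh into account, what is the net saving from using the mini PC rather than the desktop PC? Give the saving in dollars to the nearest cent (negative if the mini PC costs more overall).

-$45.64

desktop PC: $0.00 + (305/1000) kW × 3000 h × $0.18 = $0.00 + $164.7 = $164.7
mini PC: $187.66 + (42/1000) kW × 3000 h × $0.18 = $187.66 + $22.68 = $210.34
Saving = $164.7 − $210.34 = −$45.64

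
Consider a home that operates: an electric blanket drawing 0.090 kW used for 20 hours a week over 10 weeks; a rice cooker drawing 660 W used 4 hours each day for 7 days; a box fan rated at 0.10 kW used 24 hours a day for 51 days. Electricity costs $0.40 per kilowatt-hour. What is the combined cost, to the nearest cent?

$63.55

electric blanket: Runtime = 20 h/week × 10 weeks = 200 h
electric blanket: 0.09 kW × 200 h = 18 kWh
rice cooker: Runtime = 4 h/day × 7 days = 28 h
rice cooker: 0.66 kW × 28 h = 18.48 kWh
box fan: Runtime = 24 h × 51 = 1224 h
box fan: 0.1 kW × 1224 h = 122.4 kWh
Total energy = 158.88 kWh
Cost = 158.88 × $0.40 = $63.55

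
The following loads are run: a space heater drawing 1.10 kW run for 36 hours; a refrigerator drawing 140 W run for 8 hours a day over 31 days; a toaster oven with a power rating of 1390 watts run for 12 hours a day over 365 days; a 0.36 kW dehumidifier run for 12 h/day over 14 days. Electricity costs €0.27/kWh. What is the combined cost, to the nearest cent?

space heater: 1.1 kW × 36 h = 39.6 kWh
refrigerator: Runtime = 8 h/day × 31 days = 248 h
refrigerator: 0.14 kW × 248 h = 34.72 kWh
toaster oven: Runtime = 12 h/day × 365 days = 4380 h
toaster oven: 1.39 kW × 4380 h = 6088.2 kWh
dehumidifier: Runtime = 12 h/day × 14 days = 168 h
dehumidifier: 0.36 kW × 168 h = 60.48 kWh
Total energy = 6223 kWh
Cost = 6223 × €0.27 = €1680.21

€1680.21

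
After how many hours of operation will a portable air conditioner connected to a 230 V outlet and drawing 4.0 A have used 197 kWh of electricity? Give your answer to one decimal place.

Power = 4.0 A × 230 V = 920 W = 0.92 kW
Hours = 197 kWh ÷ 0.92 kW = 214.1 h

214.1 h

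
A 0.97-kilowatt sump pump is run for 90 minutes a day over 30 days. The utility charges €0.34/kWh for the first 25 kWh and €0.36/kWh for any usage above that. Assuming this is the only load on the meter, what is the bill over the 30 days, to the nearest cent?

Runtime = 90 min × 30 = 2700 min = 45 h
Energy = 0.97 kW × 45 h = 43.65 kWh
Tier 1 (0–25 kWh): 25 × €0.34 = €8.5
Above 25 kWh: 18.65 × €0.36 = €6.714
Bill = €15.21

€15.21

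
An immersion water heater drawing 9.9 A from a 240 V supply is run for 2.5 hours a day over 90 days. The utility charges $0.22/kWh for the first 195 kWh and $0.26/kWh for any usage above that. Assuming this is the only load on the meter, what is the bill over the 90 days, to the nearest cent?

$131.20

Power = 9.9 A × 240 V = 2376 W = 2.376 kW
Runtime = 2.5 h/day × 90 days = 225 h
Energy = 2.376 kW × 225 h = 534.6 kWh
Tier 1 (0–195 kWh): 195 × $0.22 = $42.9
Above 195 kWh: 339.6 × $0.26 = $88.296
Bill = $131.20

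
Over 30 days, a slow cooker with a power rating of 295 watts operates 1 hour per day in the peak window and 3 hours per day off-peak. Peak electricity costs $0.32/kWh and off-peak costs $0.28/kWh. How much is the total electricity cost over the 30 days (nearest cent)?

Peak energy = 0.295 kW × 1 h × 30 = 8.85 kWh
Off-peak energy = 0.295 kW × 3 h × 30 = 26.55 kWh
Cost = 8.85 × $0.32 + 26.55 × $0.28 = $2.832 + $7.434 = $10.27

$10.27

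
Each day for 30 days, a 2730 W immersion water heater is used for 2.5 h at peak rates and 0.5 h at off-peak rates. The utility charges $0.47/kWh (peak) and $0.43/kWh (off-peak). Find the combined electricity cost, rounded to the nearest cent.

$113.84

Peak energy = 2.73 kW × 2.5 h × 30 = 204.75 kWh
Off-peak energy = 2.73 kW × 0.5 h × 30 = 40.95 kWh
Cost = 204.75 × $0.47 + 40.95 × $0.43 = $96.2325 + $17.6085 = $113.84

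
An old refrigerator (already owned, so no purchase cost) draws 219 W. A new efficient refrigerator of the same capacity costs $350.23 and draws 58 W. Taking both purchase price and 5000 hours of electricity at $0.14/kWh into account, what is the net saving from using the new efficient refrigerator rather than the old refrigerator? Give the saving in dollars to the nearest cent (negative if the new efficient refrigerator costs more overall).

-$237.53

old refrigerator: $0.00 + (219/1000) kW × 5000 h × $0.14 = $0.00 + $153.3 = $153.3
new efficient refrigerator: $350.23 + (58/1000) kW × 5000 h × $0.14 = $350.23 + $40.6 = $390.83
Saving = $153.3 − $390.83 = −$237.53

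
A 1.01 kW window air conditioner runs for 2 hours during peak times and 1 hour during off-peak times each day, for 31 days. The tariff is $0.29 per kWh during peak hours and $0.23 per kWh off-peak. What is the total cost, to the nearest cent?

$25.36

Peak energy = 1.01 kW × 2 h × 31 = 62.62 kWh
Off-peak energy = 1.01 kW × 1 h × 31 = 31.31 kWh
Cost = 62.62 × $0.29 + 31.31 × $0.23 = $18.1598 + $7.2013 = $25.36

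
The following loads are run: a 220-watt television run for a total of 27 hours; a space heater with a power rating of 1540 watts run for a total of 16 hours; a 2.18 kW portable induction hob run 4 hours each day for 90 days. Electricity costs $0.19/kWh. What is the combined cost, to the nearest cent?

$154.92

television: 0.22 kW × 27 h = 5.94 kWh
space heater: 1.54 kW × 16 h = 24.64 kWh
portable induction hob: Runtime = 4 h/day × 90 days = 360 h
portable induction hob: 2.18 kW × 360 h = 784.8 kWh
Total energy = 815.38 kWh
Cost = 815.38 × $0.19 = $154.92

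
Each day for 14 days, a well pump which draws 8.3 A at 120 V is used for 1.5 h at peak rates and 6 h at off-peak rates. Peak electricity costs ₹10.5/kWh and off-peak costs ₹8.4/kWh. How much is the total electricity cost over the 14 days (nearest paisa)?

Power = 8.3 A × 120 V = 996 W = 0.996 kW
Peak energy = 0.996 kW × 1.5 h × 14 = 20.916 kWh
Off-peak energy = 0.996 kW × 6 h × 14 = 83.664 kWh
Cost = 20.916 × ₹10.5 + 83.664 × ₹8.4 = ₹219.618 + ₹702.7776 = ₹922.40

₹922.40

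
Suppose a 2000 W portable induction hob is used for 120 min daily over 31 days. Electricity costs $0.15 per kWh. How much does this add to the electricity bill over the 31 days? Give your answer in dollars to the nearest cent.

$18.60

Runtime = 120 min × 31 = 3720 min = 62 h
Energy = 2 kW × 62 h = 124 kWh
Cost = 124 kWh × $0.15/kWh = $18.60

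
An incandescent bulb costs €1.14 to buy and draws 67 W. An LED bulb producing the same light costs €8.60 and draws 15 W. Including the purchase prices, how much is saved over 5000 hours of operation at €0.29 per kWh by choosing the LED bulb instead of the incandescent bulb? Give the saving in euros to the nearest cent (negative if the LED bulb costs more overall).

€67.94

incandescent bulb: €1.14 + (67/1000) kW × 5000 h × €0.29 = €1.14 + €97.15 = €98.29
LED bulb: €8.60 + (15/1000) kW × 5000 h × €0.29 = €8.60 + €21.75 = €30.35
Saving = €98.29 − €30.35 = €67.94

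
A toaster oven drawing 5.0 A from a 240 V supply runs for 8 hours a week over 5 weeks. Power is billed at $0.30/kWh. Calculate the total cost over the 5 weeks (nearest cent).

$14.40

Power = 5.0 A × 240 V = 1200 W = 1.2 kW
Runtime = 8 h/week × 5 weeks = 40 h
Energy = 1.2 kW × 40 h = 48 kWh
Cost = 48 kWh × $0.30/kWh = $14.40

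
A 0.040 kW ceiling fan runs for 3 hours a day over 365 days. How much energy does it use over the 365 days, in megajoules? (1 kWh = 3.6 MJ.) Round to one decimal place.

157.7 MJ

Runtime = 3 h/day × 365 days = 1095 h
Energy = 0.04 kW × 1095 h = 43.8 kWh
= 43.8 × 3.6 MJ = 157.7 MJ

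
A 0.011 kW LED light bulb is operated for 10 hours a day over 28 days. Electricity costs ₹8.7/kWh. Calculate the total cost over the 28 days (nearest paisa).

Runtime = 10 h/day × 28 days = 280 h
Energy = 0.011 kW × 280 h = 3.08 kWh
Cost = 3.08 kWh × ₹8.7/kWh = ₹26.80

₹26.80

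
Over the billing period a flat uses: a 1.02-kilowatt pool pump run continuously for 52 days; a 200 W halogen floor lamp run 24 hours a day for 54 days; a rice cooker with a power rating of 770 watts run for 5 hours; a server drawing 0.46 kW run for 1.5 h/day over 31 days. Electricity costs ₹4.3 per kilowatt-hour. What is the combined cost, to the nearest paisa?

₹6696.82

pool pump: Runtime = 24 h × 52 = 1248 h
pool pump: 1.02 kW × 1248 h = 1272.96 kWh
halogen floor lamp: Runtime = 24 h × 54 = 1296 h
halogen floor lamp: 0.2 kW × 1296 h = 259.2 kWh
rice cooker: 0.77 kW × 5 h = 3.85 kWh
server: Runtime = 1.5 h/day × 31 days = 46.5 h
server: 0.46 kW × 46.5 h = 21.39 kWh
Total energy = 1557.4 kWh
Cost = 1557.4 × ₹4.3 = ₹6696.82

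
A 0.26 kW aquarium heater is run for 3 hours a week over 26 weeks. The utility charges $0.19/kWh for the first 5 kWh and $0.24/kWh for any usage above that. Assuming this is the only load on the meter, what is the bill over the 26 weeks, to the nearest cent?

Runtime = 3 h/week × 26 weeks = 78 h
Energy = 0.26 kW × 78 h = 20.28 kWh
Tier 1 (0–5 kWh): 5 × $0.19 = $0.95
Above 5 kWh: 15.28 × $0.24 = $3.6672
Bill = $4.62

$4.62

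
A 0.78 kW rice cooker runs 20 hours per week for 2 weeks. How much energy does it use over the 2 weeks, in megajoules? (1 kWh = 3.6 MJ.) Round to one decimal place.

Runtime = 20 h/week × 2 weeks = 40 h
Energy = 0.78 kW × 40 h = 31.2 kWh
= 31.2 × 3.6 MJ = 112.3 MJ

112.3 MJ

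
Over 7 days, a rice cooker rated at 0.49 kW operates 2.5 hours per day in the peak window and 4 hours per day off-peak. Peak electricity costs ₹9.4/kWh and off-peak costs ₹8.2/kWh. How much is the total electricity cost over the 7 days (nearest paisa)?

₹193.11

Peak energy = 0.49 kW × 2.5 h × 7 = 8.575 kWh
Off-peak energy = 0.49 kW × 4 h × 7 = 13.72 kWh
Cost = 8.575 × ₹9.4 + 13.72 × ₹8.2 = ₹80.605 + ₹112.504 = ₹193.11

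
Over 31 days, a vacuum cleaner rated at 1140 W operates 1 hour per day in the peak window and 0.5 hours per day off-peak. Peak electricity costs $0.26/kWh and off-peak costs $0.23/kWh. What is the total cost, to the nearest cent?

Peak energy = 1.14 kW × 1 h × 31 = 35.34 kWh
Off-peak energy = 1.14 kW × 0.5 h × 31 = 17.67 kWh
Cost = 35.34 × $0.26 + 17.67 × $0.23 = $9.1884 + $4.0641 = $13.25

$13.25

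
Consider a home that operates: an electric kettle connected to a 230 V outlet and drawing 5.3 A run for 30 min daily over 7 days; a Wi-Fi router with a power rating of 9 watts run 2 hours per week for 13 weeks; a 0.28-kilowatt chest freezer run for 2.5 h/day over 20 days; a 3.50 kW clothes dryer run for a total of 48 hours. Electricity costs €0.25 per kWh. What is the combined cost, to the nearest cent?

electric kettle: Power = 5.3 A × 230 V = 1219 W = 1.219 kW
electric kettle: Runtime = 30 min × 7 = 210 min = 3.5 h
electric kettle: 1.219 kW × 3.5 h = 4.2665 kWh
Wi-Fi router: Runtime = 2 h/week × 13 weeks = 26 h
Wi-Fi router: 0.009 kW × 26 h = 0.234 kWh
chest freezer: Runtime = 2.5 h/day × 20 days = 50 h
chest freezer: 0.28 kW × 50 h = 14 kWh
clothes dryer: 3.5 kW × 48 h = 168 kWh
Total energy = 186.5005 kWh
Cost = 186.5005 × €0.25 = €46.63

€46.63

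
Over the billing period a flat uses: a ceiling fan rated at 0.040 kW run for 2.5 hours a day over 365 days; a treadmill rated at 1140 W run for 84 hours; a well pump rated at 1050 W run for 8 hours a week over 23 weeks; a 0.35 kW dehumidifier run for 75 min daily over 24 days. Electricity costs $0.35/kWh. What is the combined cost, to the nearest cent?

$117.59

ceiling fan: Runtime = 2.5 h/day × 365 days = 912.5 h
ceiling fan: 0.04 kW × 912.5 h = 36.5 kWh
treadmill: 1.14 kW × 84 h = 95.76 kWh
well pump: Runtime = 8 h/week × 23 weeks = 184 h
well pump: 1.05 kW × 184 h = 193.2 kWh
dehumidifier: Runtime = 75 min × 24 = 1800 min = 30 h
dehumidifier: 0.35 kW × 30 h = 10.5 kWh
Total energy = 335.96 kWh
Cost = 335.96 × $0.35 = $117.59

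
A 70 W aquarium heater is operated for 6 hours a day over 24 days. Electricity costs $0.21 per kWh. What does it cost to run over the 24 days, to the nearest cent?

$2.12

Runtime = 6 h/day × 24 days = 144 h
Energy = 0.07 kW × 144 h = 10.08 kWh
Cost = 10.08 kWh × $0.21/kWh = $2.12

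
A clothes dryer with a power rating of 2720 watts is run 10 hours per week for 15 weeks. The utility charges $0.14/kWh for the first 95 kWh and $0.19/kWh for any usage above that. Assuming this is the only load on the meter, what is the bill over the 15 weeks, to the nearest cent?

$72.77

Runtime = 10 h/week × 15 weeks = 150 h
Energy = 2.72 kW × 150 h = 408 kWh
Tier 1 (0–95 kWh): 95 × $0.14 = $13.3
Above 95 kWh: 313 × $0.19 = $59.47
Bill = $72.77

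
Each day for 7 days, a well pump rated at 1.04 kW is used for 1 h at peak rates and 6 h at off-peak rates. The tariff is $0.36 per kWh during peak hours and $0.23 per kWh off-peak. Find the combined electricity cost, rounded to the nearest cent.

Peak energy = 1.04 kW × 1 h × 7 = 7.28 kWh
Off-peak energy = 1.04 kW × 6 h × 7 = 43.68 kWh
Cost = 7.28 × $0.36 + 43.68 × $0.23 = $2.6208 + $10.0464 = $12.67

$12.67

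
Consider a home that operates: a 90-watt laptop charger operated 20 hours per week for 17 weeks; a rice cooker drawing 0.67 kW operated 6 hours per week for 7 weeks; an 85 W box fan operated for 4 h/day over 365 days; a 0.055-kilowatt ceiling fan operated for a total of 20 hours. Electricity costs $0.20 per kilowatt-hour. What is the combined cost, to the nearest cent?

laptop charger: Runtime = 20 h/week × 17 weeks = 340 h
laptop charger: 0.09 kW × 340 h = 30.6 kWh
rice cooker: Runtime = 6 h/week × 7 weeks = 42 h
rice cooker: 0.67 kW × 42 h = 28.14 kWh
box fan: Runtime = 4 h/day × 365 days = 1460 h
box fan: 0.085 kW × 1460 h = 124.1 kWh
ceiling fan: 0.055 kW × 20 h = 1.1 kWh
Total energy = 183.94 kWh
Cost = 183.94 × $0.20 = $36.79

$36.79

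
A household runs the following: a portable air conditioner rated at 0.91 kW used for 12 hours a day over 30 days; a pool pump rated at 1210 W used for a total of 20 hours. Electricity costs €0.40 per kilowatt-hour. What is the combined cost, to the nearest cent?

portable air conditioner: Runtime = 12 h/day × 30 days = 360 h
portable air conditioner: 0.91 kW × 360 h = 327.6 kWh
pool pump: 1.21 kW × 20 h = 24.2 kWh
Total energy = 351.8 kWh
Cost = 351.8 × €0.40 = €140.72

€140.72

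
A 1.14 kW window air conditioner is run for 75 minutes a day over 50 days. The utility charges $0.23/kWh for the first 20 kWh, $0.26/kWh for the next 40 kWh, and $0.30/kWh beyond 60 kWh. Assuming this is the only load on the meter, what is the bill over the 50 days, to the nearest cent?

Runtime = 75 min × 50 = 3750 min = 62.5 h
Energy = 1.14 kW × 62.5 h = 71.25 kWh
Tier 1 (0–20 kWh): 20 × $0.23 = $4.6
Tier 2 (20–60 kWh): 40 × $0.26 = $10.4
Above 60 kWh: 11.25 × $0.30 = $3.375
Bill = $18.38

$18.38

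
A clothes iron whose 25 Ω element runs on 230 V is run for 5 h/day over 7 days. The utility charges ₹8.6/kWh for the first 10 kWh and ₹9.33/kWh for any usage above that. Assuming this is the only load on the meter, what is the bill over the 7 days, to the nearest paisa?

Power = V²/R = 230²/25 = 2116 W = 2.116 kW
Runtime = 5 h/day × 7 days = 35 h
Energy = 2.116 kW × 35 h = 74.06 kWh
Tier 1 (0–10 kWh): 10 × ₹8.6 = ₹86
Above 10 kWh: 64.06 × ₹9.33 = ₹597.6798
Bill = ₹683.68

₹683.68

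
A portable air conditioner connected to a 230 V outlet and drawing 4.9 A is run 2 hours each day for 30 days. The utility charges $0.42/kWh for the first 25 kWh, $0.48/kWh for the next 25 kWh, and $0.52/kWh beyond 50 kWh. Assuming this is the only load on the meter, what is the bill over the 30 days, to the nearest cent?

$31.66

Power = 4.9 A × 230 V = 1127 W = 1.127 kW
Runtime = 2 h/day × 30 days = 60 h
Energy = 1.127 kW × 60 h = 67.62 kWh
Tier 1 (0–25 kWh): 25 × $0.42 = $10.5
Tier 2 (25–50 kWh): 25 × $0.48 = $12
Above 50 kWh: 17.62 × $0.52 = $9.1624
Bill = $31.66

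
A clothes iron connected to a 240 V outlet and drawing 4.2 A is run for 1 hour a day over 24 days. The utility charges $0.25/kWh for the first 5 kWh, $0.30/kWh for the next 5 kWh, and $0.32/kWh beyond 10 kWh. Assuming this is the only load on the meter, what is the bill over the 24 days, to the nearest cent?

$7.29

Power = 4.2 A × 240 V = 1008 W = 1.008 kW
Runtime = 1 h/day × 24 days = 24 h
Energy = 1.008 kW × 24 h = 24.192 kWh
Tier 1 (0–5 kWh): 5 × $0.25 = $1.25
Tier 2 (5–10 kWh): 5 × $0.30 = $1.5
Above 10 kWh: 14.192 × $0.32 = $4.54144
Bill = $7.29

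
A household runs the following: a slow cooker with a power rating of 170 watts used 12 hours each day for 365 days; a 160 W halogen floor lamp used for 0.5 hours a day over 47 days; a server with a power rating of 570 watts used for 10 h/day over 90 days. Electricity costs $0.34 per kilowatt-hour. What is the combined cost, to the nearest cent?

$428.86

slow cooker: Runtime = 12 h/day × 365 days = 4380 h
slow cooker: 0.17 kW × 4380 h = 744.6 kWh
halogen floor lamp: Runtime = 0.5 h/day × 47 days = 23.5 h
halogen floor lamp: 0.16 kW × 23.5 h = 3.76 kWh
server: Runtime = 10 h/day × 90 days = 900 h
server: 0.57 kW × 900 h = 513 kWh
Total energy = 1261.36 kWh
Cost = 1261.36 × $0.34 = $428.86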